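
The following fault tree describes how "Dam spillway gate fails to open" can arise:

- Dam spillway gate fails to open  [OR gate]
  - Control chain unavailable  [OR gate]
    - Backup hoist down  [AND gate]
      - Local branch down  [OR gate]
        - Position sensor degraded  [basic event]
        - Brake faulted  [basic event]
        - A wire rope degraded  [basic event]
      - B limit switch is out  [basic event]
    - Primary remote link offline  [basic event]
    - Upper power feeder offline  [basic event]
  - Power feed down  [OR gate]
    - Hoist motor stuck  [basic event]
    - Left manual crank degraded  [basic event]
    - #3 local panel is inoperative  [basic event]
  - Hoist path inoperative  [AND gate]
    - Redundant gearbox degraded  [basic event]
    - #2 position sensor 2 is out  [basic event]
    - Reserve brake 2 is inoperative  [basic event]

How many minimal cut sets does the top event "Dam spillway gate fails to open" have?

Local branch down [OR]: union of children's cut sets → 3 cut set(s).
Backup hoist down [AND]: one cut set from each child combined → 3 × 1 = 3 cut set(s).
Control chain unavailable [OR]: union of children's cut sets → 5 cut set(s).
Power feed down [OR]: union of children's cut sets → 3 cut set(s).
Hoist path inoperative [AND]: one cut set from each child combined → 1 × 1 × 1 = 1 cut set(s).
Dam spillway gate fails to open [OR]: union of children's cut sets → 9 cut set(s).
Minimal cut sets: {B limit switch is out, Position sensor degraded}; {B limit switch is out, Brake faulted}; {A wire rope degraded, B limit switch is out}; {Primary remote link offline}; {Upper power feeder offline}; {Hoist motor stuck}; {Left manual crank degraded}; {#3 local panel is inoperative}; {#2 position sensor 2 is out, Redundant gearbox degraded, Reserve brake 2 is inoperative}.

9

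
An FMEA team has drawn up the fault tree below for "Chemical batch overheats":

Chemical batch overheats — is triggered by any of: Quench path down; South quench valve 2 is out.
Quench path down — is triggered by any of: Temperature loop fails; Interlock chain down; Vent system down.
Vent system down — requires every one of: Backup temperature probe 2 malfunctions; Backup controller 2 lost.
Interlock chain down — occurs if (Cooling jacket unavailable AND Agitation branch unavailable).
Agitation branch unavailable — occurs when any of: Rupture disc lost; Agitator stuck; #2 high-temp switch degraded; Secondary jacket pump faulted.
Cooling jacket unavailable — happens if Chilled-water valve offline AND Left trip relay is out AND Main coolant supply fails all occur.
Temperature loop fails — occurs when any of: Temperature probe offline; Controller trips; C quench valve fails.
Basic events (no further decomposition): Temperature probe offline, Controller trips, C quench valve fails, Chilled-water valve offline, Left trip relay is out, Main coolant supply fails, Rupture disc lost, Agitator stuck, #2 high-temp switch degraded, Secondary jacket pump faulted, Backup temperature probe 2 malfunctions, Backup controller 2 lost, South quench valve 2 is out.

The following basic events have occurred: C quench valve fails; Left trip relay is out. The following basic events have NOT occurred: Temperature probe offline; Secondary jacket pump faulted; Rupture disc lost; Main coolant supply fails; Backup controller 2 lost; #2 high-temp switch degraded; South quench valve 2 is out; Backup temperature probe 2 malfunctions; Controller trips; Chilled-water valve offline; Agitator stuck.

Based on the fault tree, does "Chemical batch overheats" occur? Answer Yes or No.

Temperature loop fails [OR]: Temperature probe offline=not, Controller trips=not, C quench valve fails=occurs → at least one input occurs → occurs.
Cooling jacket unavailable [AND]: Chilled-water valve offline=not, Left trip relay is out=occurs, Main coolant supply fails=not → not all inputs occur → does not occur.
Agitation branch unavailable [OR]: Rupture disc lost=not, Agitator stuck=not, #2 high-temp switch degraded=not, Secondary jacket pump faulted=not → no input occurs → does not occur.
Interlock chain down [AND]: Cooling jacket unavailable=not, Agitation branch unavailable=not → not all inputs occur → does not occur.
Vent system down [AND]: Backup temperature probe 2 malfunctions=not, Backup controller 2 lost=not → not all inputs occur → does not occur.
Quench path down [OR]: Temperature loop fails=occurs, Interlock chain down=not, Vent system down=not → at least one input occurs → occurs.
Chemical batch overheats [OR]: Quench path down=occurs, South quench valve 2 is out=not → at least one input occurs → occurs.

Yes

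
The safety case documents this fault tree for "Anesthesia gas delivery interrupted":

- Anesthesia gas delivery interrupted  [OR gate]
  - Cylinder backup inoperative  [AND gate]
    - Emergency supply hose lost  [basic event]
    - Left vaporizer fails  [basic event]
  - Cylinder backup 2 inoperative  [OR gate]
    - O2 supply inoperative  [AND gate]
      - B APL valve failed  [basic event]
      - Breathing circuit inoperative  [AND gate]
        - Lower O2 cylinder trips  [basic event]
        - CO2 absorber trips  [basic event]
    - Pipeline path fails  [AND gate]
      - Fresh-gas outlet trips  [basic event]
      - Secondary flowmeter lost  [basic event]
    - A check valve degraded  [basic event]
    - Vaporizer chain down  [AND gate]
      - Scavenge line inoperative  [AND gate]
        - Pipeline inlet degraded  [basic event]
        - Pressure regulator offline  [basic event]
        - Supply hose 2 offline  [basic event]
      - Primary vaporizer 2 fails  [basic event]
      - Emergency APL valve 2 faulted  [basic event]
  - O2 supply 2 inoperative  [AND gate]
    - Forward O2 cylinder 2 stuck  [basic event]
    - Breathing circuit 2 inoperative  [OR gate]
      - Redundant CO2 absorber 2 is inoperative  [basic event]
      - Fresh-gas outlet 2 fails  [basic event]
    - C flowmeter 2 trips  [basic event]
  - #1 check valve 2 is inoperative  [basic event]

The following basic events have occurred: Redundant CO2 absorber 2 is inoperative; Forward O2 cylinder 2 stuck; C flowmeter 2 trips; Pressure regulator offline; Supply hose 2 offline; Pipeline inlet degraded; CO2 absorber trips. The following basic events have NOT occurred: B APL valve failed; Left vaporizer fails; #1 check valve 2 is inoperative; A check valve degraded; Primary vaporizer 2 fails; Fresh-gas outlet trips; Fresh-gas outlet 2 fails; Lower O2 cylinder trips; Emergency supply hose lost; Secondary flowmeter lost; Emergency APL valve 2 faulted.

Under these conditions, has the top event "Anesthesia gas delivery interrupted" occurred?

Yes

Cylinder backup inoperative [AND]: Emergency supply hose lost=not, Left vaporizer fails=not → not all inputs occur → does not occur.
Breathing circuit inoperative [AND]: Lower O2 cylinder trips=not, CO2 absorber trips=occurs → not all inputs occur → does not occur.
O2 supply inoperative [AND]: B APL valve failed=not, Breathing circuit inoperative=not → not all inputs occur → does not occur.
Pipeline path fails [AND]: Fresh-gas outlet trips=not, Secondary flowmeter lost=not → not all inputs occur → does not occur.
Scavenge line inoperative [AND]: Pipeline inlet degraded=occurs, Pressure regulator offline=occurs, Supply hose 2 offline=occurs → all inputs occur → occurs.
Vaporizer chain down [AND]: Scavenge line inoperative=occurs, Primary vaporizer 2 fails=not, Emergency APL valve 2 faulted=not → not all inputs occur → does not occur.
Cylinder backup 2 inoperative [OR]: O2 supply inoperative=not, Pipeline path fails=not, A check valve degraded=not, Vaporizer chain down=not → no input occurs → does not occur.
Breathing circuit 2 inoperative [OR]: Redundant CO2 absorber 2 is inoperative=occurs, Fresh-gas outlet 2 fails=not → at least one input occurs → occurs.
O2 supply 2 inoperative [AND]: Forward O2 cylinder 2 stuck=occurs, Breathing circuit 2 inoperative=occurs, C flowmeter 2 trips=occurs → all inputs occur → occurs.
Anesthesia gas delivery interrupted [OR]: Cylinder backup inoperative=not, Cylinder backup 2 inoperative=not, O2 supply 2 inoperative=occurs, #1 check valve 2 is inoperative=not → at least one input occurs → occurs.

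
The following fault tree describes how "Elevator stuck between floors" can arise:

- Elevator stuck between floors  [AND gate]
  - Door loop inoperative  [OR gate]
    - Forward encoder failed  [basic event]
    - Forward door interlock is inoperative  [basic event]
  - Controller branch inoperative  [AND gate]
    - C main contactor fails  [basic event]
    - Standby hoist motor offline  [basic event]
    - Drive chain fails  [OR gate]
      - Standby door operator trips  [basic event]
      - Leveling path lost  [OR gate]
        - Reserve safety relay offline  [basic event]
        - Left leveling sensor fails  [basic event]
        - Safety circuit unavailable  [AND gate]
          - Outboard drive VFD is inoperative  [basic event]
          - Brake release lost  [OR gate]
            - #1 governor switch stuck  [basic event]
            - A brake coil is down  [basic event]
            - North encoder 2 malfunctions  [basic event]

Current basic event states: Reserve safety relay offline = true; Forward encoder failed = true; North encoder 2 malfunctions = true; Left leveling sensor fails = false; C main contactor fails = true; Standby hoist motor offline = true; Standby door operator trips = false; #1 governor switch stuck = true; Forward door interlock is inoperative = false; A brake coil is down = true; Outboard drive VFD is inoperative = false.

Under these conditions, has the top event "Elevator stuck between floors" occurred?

Door loop inoperative [OR]: Forward encoder failed=occurs, Forward door interlock is inoperative=not → at least one input occurs → occurs.
Brake release lost [OR]: #1 governor switch stuck=occurs, A brake coil is down=occurs, North encoder 2 malfunctions=occurs → at least one input occurs → occurs.
Safety circuit unavailable [AND]: Outboard drive VFD is inoperative=not, Brake release lost=occurs → not all inputs occur → does not occur.
Leveling path lost [OR]: Reserve safety relay offline=occurs, Left leveling sensor fails=not, Safety circuit unavailable=not → at least one input occurs → occurs.
Drive chain fails [OR]: Standby door operator trips=not, Leveling path lost=occurs → at least one input occurs → occurs.
Controller branch inoperative [AND]: C main contactor fails=occurs, Standby hoist motor offline=occurs, Drive chain fails=occurs → all inputs occur → occurs.
Elevator stuck between floors [AND]: Door loop inoperative=occurs, Controller branch inoperative=occurs → all inputs occur → occurs.

Yes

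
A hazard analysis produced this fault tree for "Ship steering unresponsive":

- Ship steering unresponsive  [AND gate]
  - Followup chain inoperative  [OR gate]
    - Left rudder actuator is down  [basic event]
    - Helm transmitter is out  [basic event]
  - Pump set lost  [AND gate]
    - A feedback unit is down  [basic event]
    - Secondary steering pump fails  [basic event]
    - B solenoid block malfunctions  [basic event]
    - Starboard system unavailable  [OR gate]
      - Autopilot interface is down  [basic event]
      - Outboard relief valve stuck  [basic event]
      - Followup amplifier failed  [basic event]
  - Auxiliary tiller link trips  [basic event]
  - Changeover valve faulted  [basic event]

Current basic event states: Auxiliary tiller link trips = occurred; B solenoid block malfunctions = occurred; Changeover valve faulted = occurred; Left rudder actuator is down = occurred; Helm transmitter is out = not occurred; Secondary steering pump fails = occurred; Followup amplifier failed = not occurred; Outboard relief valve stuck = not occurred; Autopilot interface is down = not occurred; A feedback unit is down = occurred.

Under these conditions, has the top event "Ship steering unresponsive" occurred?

Followup chain inoperative [OR]: Left rudder actuator is down=occurs, Helm transmitter is out=not → at least one input occurs → occurs.
Starboard system unavailable [OR]: Autopilot interface is down=not, Outboard relief valve stuck=not, Followup amplifier failed=not → no input occurs → does not occur.
Pump set lost [AND]: A feedback unit is down=occurs, Secondary steering pump fails=occurs, B solenoid block malfunctions=occurs, Starboard system unavailable=not → not all inputs occur → does not occur.
Ship steering unresponsive [AND]: Followup chain inoperative=occurs, Pump set lost=not, Auxiliary tiller link trips=occurs, Changeover valve faulted=occurs → not all inputs occur → does not occur.

No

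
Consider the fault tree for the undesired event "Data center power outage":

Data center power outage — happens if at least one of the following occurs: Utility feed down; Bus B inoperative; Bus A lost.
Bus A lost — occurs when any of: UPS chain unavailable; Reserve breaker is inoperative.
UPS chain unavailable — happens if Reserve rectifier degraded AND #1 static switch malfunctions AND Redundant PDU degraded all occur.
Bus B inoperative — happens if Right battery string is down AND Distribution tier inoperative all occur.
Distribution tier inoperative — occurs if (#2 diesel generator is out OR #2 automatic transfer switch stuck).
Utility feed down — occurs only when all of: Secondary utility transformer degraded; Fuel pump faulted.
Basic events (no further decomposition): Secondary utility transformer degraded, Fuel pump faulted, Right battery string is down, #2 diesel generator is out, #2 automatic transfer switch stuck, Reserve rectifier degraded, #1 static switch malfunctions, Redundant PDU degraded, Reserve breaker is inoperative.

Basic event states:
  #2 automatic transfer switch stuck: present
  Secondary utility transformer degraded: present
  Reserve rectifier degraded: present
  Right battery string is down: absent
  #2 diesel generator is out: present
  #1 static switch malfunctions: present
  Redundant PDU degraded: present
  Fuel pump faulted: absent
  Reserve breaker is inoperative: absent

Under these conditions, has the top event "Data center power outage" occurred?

Utility feed down [AND]: Secondary utility transformer degraded=occurs, Fuel pump faulted=not → not all inputs occur → does not occur.
Distribution tier inoperative [OR]: #2 diesel generator is out=occurs, #2 automatic transfer switch stuck=occurs → at least one input occurs → occurs.
Bus B inoperative [AND]: Right battery string is down=not, Distribution tier inoperative=occurs → not all inputs occur → does not occur.
UPS chain unavailable [AND]: Reserve rectifier degraded=occurs, #1 static switch malfunctions=occurs, Redundant PDU degraded=occurs → all inputs occur → occurs.
Bus A lost [OR]: UPS chain unavailable=occurs, Reserve breaker is inoperative=not → at least one input occurs → occurs.
Data center power outage [OR]: Utility feed down=not, Bus B inoperative=not, Bus A lost=occurs → at least one input occurs → occurs.

Yes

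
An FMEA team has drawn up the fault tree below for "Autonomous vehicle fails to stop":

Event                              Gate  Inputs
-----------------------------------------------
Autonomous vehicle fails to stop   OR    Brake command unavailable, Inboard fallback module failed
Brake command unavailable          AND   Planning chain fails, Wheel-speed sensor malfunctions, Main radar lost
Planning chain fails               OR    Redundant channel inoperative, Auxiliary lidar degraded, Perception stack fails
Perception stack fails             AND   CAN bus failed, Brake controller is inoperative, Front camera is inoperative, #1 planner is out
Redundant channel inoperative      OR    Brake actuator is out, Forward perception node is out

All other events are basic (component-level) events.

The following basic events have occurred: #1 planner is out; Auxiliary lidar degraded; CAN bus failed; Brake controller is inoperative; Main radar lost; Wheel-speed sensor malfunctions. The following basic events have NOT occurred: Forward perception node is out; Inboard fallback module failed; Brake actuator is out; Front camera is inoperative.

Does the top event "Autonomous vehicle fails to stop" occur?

Redundant channel inoperative [OR]: Brake actuator is out=not, Forward perception node is out=not → no input occurs → does not occur.
Perception stack fails [AND]: CAN bus failed=occurs, Brake controller is inoperative=occurs, Front camera is inoperative=not, #1 planner is out=occurs → not all inputs occur → does not occur.
Planning chain fails [OR]: Redundant channel inoperative=not, Auxiliary lidar degraded=occurs, Perception stack fails=not → at least one input occurs → occurs.
Brake command unavailable [AND]: Planning chain fails=occurs, Wheel-speed sensor malfunctions=occurs, Main radar lost=occurs → all inputs occur → occurs.
Autonomous vehicle fails to stop [OR]: Brake command unavailable=occurs, Inboard fallback module failed=not → at least one input occurs → occurs.

Yes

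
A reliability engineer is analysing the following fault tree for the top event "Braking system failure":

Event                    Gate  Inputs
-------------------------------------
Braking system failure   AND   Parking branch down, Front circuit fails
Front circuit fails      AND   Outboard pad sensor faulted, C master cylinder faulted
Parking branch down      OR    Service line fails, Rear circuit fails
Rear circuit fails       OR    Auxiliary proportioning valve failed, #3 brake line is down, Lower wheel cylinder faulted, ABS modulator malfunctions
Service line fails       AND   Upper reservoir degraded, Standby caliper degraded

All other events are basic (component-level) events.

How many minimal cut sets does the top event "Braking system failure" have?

5

Service line fails [AND]: one cut set from each child combined → 1 × 1 = 1 cut set(s).
Rear circuit fails [OR]: union of children's cut sets → 4 cut set(s).
Parking branch down [OR]: union of children's cut sets → 5 cut set(s).
Front circuit fails [AND]: one cut set from each child combined → 1 × 1 = 1 cut set(s).
Braking system failure [AND]: one cut set from each child combined → 5 × 1 = 5 cut set(s).
Minimal cut sets: {C master cylinder faulted, Outboard pad sensor faulted, Standby caliper degraded, Upper reservoir degraded}; {Auxiliary proportioning valve failed, C master cylinder faulted, Outboard pad sensor faulted}; {#3 brake line is down, C master cylinder faulted, Outboard pad sensor faulted}; {C master cylinder faulted, Lower wheel cylinder faulted, Outboard pad sensor faulted}; {ABS modulator malfunctions, C master cylinder faulted, Outboard pad sensor faulted}.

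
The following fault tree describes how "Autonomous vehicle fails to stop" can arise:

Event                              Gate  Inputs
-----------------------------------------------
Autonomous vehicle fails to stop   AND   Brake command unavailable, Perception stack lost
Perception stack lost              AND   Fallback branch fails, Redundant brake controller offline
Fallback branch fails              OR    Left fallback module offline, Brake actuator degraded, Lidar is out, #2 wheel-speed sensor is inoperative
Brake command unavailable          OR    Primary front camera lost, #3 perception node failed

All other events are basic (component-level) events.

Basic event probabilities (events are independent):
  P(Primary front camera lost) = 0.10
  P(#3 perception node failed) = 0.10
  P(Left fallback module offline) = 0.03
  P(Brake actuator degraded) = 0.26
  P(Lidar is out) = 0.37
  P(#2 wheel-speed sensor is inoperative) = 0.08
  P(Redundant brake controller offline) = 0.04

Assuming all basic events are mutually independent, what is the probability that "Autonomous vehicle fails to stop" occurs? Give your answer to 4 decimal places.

0.0044

P(Brake command unavailable) [OR] = 1 − (1−0.10) × (1−0.10) = 0.190000
P(Fallback branch fails) [OR] = 1 − (1−0.03) × (1−0.26) × (1−0.37) × (1−0.08) = 0.583963
P(Perception stack lost) [AND] = 0.583963 × 0.04 = 0.023359
P(Autonomous vehicle fails to stop) [AND] = 0.190000 × 0.023359 = 0.004438
Rounded to 4 decimal places: P(Autonomous vehicle fails to stop) ≈ 0.0044.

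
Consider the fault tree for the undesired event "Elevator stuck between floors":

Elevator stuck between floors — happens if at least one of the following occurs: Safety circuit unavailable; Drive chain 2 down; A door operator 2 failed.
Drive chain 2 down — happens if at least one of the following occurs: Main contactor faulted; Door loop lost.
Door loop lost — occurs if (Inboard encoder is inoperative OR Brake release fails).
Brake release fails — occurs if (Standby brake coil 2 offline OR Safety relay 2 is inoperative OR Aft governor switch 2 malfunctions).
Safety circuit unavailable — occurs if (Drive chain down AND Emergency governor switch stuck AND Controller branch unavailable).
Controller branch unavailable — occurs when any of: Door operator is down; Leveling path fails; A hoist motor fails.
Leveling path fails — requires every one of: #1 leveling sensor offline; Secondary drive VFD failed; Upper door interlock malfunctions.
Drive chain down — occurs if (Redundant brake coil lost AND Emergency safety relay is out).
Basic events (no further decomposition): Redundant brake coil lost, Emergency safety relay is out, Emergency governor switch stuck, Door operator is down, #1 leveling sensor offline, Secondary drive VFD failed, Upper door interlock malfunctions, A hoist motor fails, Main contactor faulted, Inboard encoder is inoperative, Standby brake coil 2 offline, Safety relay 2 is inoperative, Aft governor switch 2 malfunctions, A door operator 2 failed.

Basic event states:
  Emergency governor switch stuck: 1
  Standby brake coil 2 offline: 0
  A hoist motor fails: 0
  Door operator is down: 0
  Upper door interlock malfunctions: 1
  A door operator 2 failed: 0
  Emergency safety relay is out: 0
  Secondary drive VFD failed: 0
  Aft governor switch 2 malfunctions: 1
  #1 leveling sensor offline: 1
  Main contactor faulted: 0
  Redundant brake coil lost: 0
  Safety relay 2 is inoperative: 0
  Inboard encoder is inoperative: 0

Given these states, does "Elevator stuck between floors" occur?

Yes

Drive chain down [AND]: Redundant brake coil lost=not, Emergency safety relay is out=not → not all inputs occur → does not occur.
Leveling path fails [AND]: #1 leveling sensor offline=occurs, Secondary drive VFD failed=not, Upper door interlock malfunctions=occurs → not all inputs occur → does not occur.
Controller branch unavailable [OR]: Door operator is down=not, Leveling path fails=not, A hoist motor fails=not → no input occurs → does not occur.
Safety circuit unavailable [AND]: Drive chain down=not, Emergency governor switch stuck=occurs, Controller branch unavailable=not → not all inputs occur → does not occur.
Brake release fails [OR]: Standby brake coil 2 offline=not, Safety relay 2 is inoperative=not, Aft governor switch 2 malfunctions=occurs → at least one input occurs → occurs.
Door loop lost [OR]: Inboard encoder is inoperative=not, Brake release fails=occurs → at least one input occurs → occurs.
Drive chain 2 down [OR]: Main contactor faulted=not, Door loop lost=occurs → at least one input occurs → occurs.
Elevator stuck between floors [OR]: Safety circuit unavailable=not, Drive chain 2 down=occurs, A door operator 2 failed=not → at least one input occurs → occurs.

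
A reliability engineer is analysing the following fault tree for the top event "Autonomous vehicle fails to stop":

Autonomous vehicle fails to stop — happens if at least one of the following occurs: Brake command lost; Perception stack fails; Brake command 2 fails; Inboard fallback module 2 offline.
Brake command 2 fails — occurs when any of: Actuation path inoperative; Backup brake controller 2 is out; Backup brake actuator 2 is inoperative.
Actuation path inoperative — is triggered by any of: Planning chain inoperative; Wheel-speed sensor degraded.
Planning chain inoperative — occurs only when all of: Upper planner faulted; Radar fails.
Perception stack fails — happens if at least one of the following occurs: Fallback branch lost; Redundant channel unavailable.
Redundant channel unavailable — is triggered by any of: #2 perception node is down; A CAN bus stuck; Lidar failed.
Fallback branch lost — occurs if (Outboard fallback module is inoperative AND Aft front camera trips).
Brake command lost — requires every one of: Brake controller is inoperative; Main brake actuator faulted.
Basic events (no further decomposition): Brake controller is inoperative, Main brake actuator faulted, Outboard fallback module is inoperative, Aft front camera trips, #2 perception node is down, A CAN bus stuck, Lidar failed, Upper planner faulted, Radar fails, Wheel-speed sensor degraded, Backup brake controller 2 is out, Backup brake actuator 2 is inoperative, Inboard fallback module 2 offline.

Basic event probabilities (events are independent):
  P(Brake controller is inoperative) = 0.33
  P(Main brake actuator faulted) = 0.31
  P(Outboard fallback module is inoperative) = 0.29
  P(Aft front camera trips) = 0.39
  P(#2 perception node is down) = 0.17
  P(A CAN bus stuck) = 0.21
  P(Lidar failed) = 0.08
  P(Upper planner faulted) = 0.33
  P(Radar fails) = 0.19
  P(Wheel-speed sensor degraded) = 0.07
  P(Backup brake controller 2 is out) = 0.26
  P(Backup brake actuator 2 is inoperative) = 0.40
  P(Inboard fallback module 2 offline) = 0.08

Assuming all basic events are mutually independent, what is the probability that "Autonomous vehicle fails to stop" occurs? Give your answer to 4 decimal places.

P(Brake command lost) [AND] = 0.33 × 0.31 = 0.102300
P(Fallback branch lost) [AND] = 0.29 × 0.39 = 0.113100
P(Redundant channel unavailable) [OR] = 1 − (1−0.17) × (1−0.21) × (1−0.08) = 0.396756
P(Perception stack fails) [OR] = 1 − (1−0.113100) × (1−0.396756) = 0.464983
P(Planning chain inoperative) [AND] = 0.33 × 0.19 = 0.062700
P(Actuation path inoperative) [OR] = 1 − (1−0.062700) × (1−0.07) = 0.128311
P(Brake command 2 fails) [OR] = 1 − (1−0.128311) × (1−0.26) × (1−0.40) = 0.612970
P(Autonomous vehicle fails to stop) [OR] = 1 − (1−0.102300) × (1−0.464983) × (1−0.612970) × (1−0.08) = 0.828986
Rounded to 4 decimal places: P(Autonomous vehicle fails to stop) ≈ 0.8290.

0.8290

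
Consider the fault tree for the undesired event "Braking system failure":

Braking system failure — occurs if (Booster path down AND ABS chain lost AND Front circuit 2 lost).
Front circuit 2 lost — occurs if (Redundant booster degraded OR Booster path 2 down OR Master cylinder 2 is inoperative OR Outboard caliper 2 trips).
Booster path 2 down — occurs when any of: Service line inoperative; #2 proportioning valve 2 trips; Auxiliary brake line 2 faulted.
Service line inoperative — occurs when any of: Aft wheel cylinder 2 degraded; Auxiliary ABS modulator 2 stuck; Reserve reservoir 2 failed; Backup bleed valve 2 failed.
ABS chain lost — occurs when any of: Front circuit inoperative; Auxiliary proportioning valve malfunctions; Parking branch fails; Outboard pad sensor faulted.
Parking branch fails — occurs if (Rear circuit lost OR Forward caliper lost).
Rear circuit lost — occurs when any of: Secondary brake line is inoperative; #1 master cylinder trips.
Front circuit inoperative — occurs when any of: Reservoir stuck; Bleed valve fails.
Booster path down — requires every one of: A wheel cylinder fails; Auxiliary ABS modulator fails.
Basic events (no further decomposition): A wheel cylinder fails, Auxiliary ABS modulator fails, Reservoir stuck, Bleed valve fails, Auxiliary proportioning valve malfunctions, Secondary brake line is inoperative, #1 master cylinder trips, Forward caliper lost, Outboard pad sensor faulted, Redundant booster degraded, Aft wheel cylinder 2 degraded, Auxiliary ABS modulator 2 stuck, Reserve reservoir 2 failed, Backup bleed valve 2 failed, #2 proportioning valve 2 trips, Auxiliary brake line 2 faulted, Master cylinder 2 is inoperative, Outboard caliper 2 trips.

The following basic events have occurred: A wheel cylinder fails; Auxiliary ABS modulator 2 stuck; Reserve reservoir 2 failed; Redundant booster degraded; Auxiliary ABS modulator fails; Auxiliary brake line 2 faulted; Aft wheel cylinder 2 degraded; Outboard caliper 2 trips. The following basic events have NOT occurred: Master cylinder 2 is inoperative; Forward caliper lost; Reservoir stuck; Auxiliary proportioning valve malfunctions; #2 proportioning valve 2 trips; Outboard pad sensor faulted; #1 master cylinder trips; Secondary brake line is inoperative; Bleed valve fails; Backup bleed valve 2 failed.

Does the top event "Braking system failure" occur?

Booster path down [AND]: A wheel cylinder fails=occurs, Auxiliary ABS modulator fails=occurs → all inputs occur → occurs.
Front circuit inoperative [OR]: Reservoir stuck=not, Bleed valve fails=not → no input occurs → does not occur.
Rear circuit lost [OR]: Secondary brake line is inoperative=not, #1 master cylinder trips=not → no input occurs → does not occur.
Parking branch fails [OR]: Rear circuit lost=not, Forward caliper lost=not → no input occurs → does not occur.
ABS chain lost [OR]: Front circuit inoperative=not, Auxiliary proportioning valve malfunctions=not, Parking branch fails=not, Outboard pad sensor faulted=not → no input occurs → does not occur.
Service line inoperative [OR]: Aft wheel cylinder 2 degraded=occurs, Auxiliary ABS modulator 2 stuck=occurs, Reserve reservoir 2 failed=occurs, Backup bleed valve 2 failed=not → at least one input occurs → occurs.
Booster path 2 down [OR]: Service line inoperative=occurs, #2 proportioning valve 2 trips=not, Auxiliary brake line 2 faulted=occurs → at least one input occurs → occurs.
Front circuit 2 lost [OR]: Redundant booster degraded=occurs, Booster path 2 down=occurs, Master cylinder 2 is inoperative=not, Outboard caliper 2 trips=occurs → at least one input occurs → occurs.
Braking system failure [AND]: Booster path down=occurs, ABS chain lost=not, Front circuit 2 lost=occurs → not all inputs occur → does not occur.

No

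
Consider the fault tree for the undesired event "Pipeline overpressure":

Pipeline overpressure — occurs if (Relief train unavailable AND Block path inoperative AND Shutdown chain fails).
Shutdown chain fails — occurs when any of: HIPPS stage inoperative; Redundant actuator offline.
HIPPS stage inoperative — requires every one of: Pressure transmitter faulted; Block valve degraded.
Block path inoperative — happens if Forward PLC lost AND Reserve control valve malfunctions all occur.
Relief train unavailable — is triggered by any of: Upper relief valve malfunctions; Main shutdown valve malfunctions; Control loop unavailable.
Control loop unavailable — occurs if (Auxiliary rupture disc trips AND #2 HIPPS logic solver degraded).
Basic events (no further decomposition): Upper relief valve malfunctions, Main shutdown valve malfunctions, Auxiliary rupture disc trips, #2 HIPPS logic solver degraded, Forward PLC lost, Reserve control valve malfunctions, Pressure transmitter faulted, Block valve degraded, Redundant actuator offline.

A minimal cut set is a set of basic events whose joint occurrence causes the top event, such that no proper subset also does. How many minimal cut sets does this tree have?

Control loop unavailable [AND]: one cut set from each child combined → 1 × 1 = 1 cut set(s).
Relief train unavailable [OR]: union of children's cut sets → 3 cut set(s).
Block path inoperative [AND]: one cut set from each child combined → 1 × 1 = 1 cut set(s).
HIPPS stage inoperative [AND]: one cut set from each child combined → 1 × 1 = 1 cut set(s).
Shutdown chain fails [OR]: union of children's cut sets → 2 cut set(s).
Pipeline overpressure [AND]: one cut set from each child combined → 3 × 1 × 2 = 6 cut set(s).
Minimal cut sets: {Block valve degraded, Forward PLC lost, Pressure transmitter faulted, Reserve control valve malfunctions, Upper relief valve malfunctions}; {Forward PLC lost, Redundant actuator offline, Reserve control valve malfunctions, Upper relief valve malfunctions}; {Block valve degraded, Forward PLC lost, Main shutdown valve malfunctions, Pressure transmitter faulted, Reserve control valve malfunctions}; {Forward PLC lost, Main shutdown valve malfunctions, Redundant actuator offline, Reserve control valve malfunctions}; {#2 HIPPS logic solver degraded, Auxiliary rupture disc trips, Block valve degraded, Forward PLC lost, Pressure transmitter faulted, Reserve control valve malfunctions}; {#2 HIPPS logic solver degraded, Auxiliary rupture disc trips, Forward PLC lost, Redundant actuator offline, Reserve control valve malfunctions}.

6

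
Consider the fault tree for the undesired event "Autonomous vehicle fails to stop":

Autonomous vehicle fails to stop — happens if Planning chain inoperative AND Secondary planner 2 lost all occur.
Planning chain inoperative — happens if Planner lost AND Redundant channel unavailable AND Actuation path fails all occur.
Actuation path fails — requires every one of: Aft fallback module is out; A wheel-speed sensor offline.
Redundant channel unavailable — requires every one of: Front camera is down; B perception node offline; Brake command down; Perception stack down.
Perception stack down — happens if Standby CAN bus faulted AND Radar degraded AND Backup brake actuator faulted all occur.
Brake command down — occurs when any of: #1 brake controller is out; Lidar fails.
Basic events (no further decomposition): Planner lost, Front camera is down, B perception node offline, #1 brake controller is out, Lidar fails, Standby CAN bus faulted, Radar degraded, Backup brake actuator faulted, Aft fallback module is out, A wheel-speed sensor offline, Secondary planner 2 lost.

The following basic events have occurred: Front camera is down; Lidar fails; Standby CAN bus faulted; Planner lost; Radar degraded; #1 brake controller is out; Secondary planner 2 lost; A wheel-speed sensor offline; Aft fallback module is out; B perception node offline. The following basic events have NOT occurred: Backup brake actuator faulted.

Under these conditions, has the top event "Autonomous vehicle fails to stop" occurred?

No

Brake command down [OR]: #1 brake controller is out=occurs, Lidar fails=occurs → at least one input occurs → occurs.
Perception stack down [AND]: Standby CAN bus faulted=occurs, Radar degraded=occurs, Backup brake actuator faulted=not → not all inputs occur → does not occur.
Redundant channel unavailable [AND]: Front camera is down=occurs, B perception node offline=occurs, Brake command down=occurs, Perception stack down=not → not all inputs occur → does not occur.
Actuation path fails [AND]: Aft fallback module is out=occurs, A wheel-speed sensor offline=occurs → all inputs occur → occurs.
Planning chain inoperative [AND]: Planner lost=occurs, Redundant channel unavailable=not, Actuation path fails=occurs → not all inputs occur → does not occur.
Autonomous vehicle fails to stop [AND]: Planning chain inoperative=not, Secondary planner 2 lost=occurs → not all inputs occur → does not occur.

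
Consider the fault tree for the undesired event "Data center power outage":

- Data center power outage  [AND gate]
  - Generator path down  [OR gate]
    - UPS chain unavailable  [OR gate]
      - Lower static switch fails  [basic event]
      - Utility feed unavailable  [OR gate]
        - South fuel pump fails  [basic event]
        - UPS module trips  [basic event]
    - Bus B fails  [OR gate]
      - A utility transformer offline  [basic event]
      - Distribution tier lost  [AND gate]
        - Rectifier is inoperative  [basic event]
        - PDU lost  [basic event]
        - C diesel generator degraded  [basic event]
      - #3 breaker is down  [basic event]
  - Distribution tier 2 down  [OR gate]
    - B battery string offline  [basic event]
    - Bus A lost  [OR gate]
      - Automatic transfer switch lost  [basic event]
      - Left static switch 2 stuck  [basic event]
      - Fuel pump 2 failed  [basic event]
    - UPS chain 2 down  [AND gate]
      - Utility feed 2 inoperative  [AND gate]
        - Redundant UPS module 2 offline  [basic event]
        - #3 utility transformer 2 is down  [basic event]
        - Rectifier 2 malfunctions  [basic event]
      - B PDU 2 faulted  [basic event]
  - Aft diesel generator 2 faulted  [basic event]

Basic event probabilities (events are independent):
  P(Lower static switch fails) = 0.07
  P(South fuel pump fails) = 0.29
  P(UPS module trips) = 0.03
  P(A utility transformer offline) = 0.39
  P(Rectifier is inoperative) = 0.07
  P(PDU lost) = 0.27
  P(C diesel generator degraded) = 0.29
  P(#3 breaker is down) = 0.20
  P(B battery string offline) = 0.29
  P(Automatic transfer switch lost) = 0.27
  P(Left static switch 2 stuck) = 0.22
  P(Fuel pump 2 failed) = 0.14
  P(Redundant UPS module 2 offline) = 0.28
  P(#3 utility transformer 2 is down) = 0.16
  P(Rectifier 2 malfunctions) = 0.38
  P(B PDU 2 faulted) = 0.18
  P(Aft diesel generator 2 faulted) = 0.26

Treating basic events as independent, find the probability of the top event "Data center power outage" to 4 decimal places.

P(Utility feed unavailable) [OR] = 1 − (1−0.29) × (1−0.03) = 0.311300
P(UPS chain unavailable) [OR] = 1 − (1−0.07) × (1−0.311300) = 0.359509
P(Distribution tier lost) [AND] = 0.07 × 0.27 × 0.29 = 0.005481
P(Bus B fails) [OR] = 1 − (1−0.39) × (1−0.005481) × (1−0.20) = 0.514675
P(Generator path down) [OR] = 1 − (1−0.359509) × (1−0.514675) = 0.689154
P(Bus A lost) [OR] = 1 − (1−0.27) × (1−0.22) × (1−0.14) = 0.510316
P(Utility feed 2 inoperative) [AND] = 0.28 × 0.16 × 0.38 = 0.017024
P(UPS chain 2 down) [AND] = 0.017024 × 0.18 = 0.003064
P(Distribution tier 2 down) [OR] = 1 − (1−0.29) × (1−0.510316) × (1−0.003064) = 0.653390
P(Data center power outage) [AND] = 0.689154 × 0.653390 × 0.26 = 0.117074
Rounded to 4 decimal places: P(Data center power outage) ≈ 0.1171.

0.1171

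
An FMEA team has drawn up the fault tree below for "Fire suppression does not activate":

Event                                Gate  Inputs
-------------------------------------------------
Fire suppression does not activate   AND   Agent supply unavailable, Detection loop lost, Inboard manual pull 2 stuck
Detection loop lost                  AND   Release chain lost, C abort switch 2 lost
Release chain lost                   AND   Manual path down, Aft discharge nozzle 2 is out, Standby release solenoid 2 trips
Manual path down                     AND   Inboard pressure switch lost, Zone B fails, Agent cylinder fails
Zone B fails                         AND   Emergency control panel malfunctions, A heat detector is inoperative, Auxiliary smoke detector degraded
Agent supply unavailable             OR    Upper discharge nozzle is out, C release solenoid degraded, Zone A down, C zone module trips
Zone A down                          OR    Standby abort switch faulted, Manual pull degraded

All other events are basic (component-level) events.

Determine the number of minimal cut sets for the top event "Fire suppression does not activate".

5

Zone A down [OR]: union of children's cut sets → 2 cut set(s).
Agent supply unavailable [OR]: union of children's cut sets → 5 cut set(s).
Zone B fails [AND]: one cut set from each child combined → 1 × 1 × 1 = 1 cut set(s).
Manual path down [AND]: one cut set from each child combined → 1 × 1 × 1 = 1 cut set(s).
Release chain lost [AND]: one cut set from each child combined → 1 × 1 × 1 = 1 cut set(s).
Detection loop lost [AND]: one cut set from each child combined → 1 × 1 = 1 cut set(s).
Fire suppression does not activate [AND]: one cut set from each child combined → 5 × 1 × 1 = 5 cut set(s).
Minimal cut sets: {A heat detector is inoperative, Aft discharge nozzle 2 is out, Agent cylinder fails, Auxiliary smoke detector degraded, C abort switch 2 lost, Emergency control panel malfunctions, Inboard manual pull 2 stuck, Inboard pressure switch lost, Standby release solenoid 2 trips, Upper discharge nozzle is out}; {A heat detector is inoperative, Aft discharge nozzle 2 is out, Agent cylinder fails, Auxiliary smoke detector degraded, C abort switch 2 lost, C release solenoid degraded, Emergency control panel malfunctions, Inboard manual pull 2 stuck, Inboard pressure switch lost, Standby release solenoid 2 trips}; {A heat detector is inoperative, Aft discharge nozzle 2 is out, Agent cylinder fails, Auxiliary smoke detector degraded, C abort switch 2 lost, Emergency control panel malfunctions, Inboard manual pull 2 stuck, Inboard pressure switch lost, Standby abort switch faulted, Standby release solenoid 2 trips}; {A heat detector is inoperative, Aft discharge nozzle 2 is out, Agent cylinder fails, Auxiliary smoke detector degraded, C abort switch 2 lost, Emergency control panel malfunctions, Inboard manual pull 2 stuck, Inboard pressure switch lost, Manual pull degraded, Standby release solenoid 2 trips}; {A heat detector is inoperative, Aft discharge nozzle 2 is out, Agent cylinder fails, Auxiliary smoke detector degraded, C abort switch 2 lost, C zone module trips, Emergency control panel malfunctions, Inboard manual pull 2 stuck, Inboard pressure switch lost, Standby release solenoid 2 trips}.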